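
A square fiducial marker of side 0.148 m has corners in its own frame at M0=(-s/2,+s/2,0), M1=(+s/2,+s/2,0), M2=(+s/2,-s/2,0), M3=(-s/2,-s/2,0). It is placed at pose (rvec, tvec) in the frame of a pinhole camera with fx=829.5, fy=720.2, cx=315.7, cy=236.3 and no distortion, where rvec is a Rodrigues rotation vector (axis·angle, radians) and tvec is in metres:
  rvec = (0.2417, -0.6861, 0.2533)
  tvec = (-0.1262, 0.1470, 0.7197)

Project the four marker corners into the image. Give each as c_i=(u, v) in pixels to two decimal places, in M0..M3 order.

c0=(67.29, 453.49) c1=(215.65, 447.22) c2=(262.88, 320.35) c3=(116.87, 308.37)

Intrinsics K: fx=829.5, fy=720.2, cx=315.7, cy=236.3
Marker side s = 0.148 m; corners in marker frame (Z=0):
  M0 = (-0.0740, +0.0740, 0)
  M1 = (+0.0740, +0.0740, 0)
  M2 = (+0.0740, -0.0740, 0)
  M3 = (-0.0740, -0.0740, 0)
rvec = (0.2417, -0.6861, 0.2533), |rvec| = θ = 0.77027 rad = 44.133°
Rodrigues: sinθ=0.69633, 1−cosθ=0.28228; R = I + sinθ·[k]× + (1−cosθ)·[k]×²:
    [+0.74552 -0.30788 -0.59111]
    [+0.15009 +0.94168 -0.30118]
    [+0.64937 +0.13582 +0.74825]
t = (-0.1262, 0.1470, 0.7197) m
M0: Pc = R·M0+t = (-0.20415, +0.20558, +0.68170); u = 829.5·(-0.20415)/0.68170 + 315.7 = 67.2853, v = 720.2·(+0.20558)/0.68170 + 236.3 = 453.4890
M1: Pc = R·M1+t = (-0.09381, +0.22779, +0.77780); u = 829.5·(-0.09381)/0.77780 + 315.7 = 215.6497, v = 720.2·(+0.22779)/0.77780 + 236.3 = 447.2210
M2: Pc = R·M2+t = (-0.04825, +0.08842, +0.75770); u = 829.5·(-0.04825)/0.75770 + 315.7 = 262.8796, v = 720.2·(+0.08842)/0.75770 + 236.3 = 320.3457
M3: Pc = R·M3+t = (-0.15859, +0.06621, +0.66160); u = 829.5·(-0.15859)/0.66160 + 315.7 = 116.8683, v = 720.2·(+0.06621)/0.66160 + 236.3 = 308.3737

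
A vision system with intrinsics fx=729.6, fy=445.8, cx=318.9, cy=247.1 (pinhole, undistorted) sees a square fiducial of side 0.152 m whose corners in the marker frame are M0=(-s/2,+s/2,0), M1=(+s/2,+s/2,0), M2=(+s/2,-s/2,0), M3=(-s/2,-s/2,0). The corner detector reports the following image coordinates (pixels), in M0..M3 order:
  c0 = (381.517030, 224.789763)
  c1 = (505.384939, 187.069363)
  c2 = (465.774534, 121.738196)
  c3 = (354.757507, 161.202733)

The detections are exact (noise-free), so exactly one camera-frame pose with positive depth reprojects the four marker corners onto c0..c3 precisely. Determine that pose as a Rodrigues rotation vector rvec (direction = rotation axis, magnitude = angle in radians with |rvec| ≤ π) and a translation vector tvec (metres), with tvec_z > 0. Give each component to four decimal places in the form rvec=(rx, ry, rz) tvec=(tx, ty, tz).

Intrinsics K: fx=729.6, fy=445.8, cx=318.9, cy=247.1
Marker side s = 0.152 m; corners in marker frame (Z=0):
  M0 = (-0.0760, +0.0760, 0)
  M1 = (+0.0760, +0.0760, 0)
  M2 = (+0.0760, -0.0760, 0)
  M3 = (-0.0760, -0.0760, 0)
Detected image corners:
  c0 = (381.517030, 224.789763) px
  c1 = (505.384939, 187.069363) px
  c2 = (465.774534, 121.738196) px
  c3 = (354.757507, 161.202733) px
Planar DLT: solve 8×8 A·h = b for H (H[2,2]=1):
  H  [+548.45886 -27.81340 +423.81165]
  H  [-344.62724 +324.36782 +173.06112]
  H  [-0.52090 -0.57270 +1.00000]
B = K⁻¹H; ‖b₁‖=1.210429, ‖b₂‖=1.210429; λ = 2/(‖b₁‖+‖b₂‖) = 0.826153, sign → tz>0 ⇒ λ=+0.826153
r₁ = λ·B[:,0] = (+0.80914,-0.40013,-0.43034); r₂ = λ·B[:,1] = (+0.17531,+0.86337,-0.47314)
r₃ = r₁×r₂ = (+0.56086,+0.30739,+0.76873); SVD([r₁ r₂ r₃]) → R = UVᵀ:
  R  [+0.80914 +0.17531 +0.56086]
  R  [-0.40013 +0.86337 +0.30739]
  R  [-0.43034 -0.47314 +0.76873]
t = (+0.11880, -0.13721, +0.82615) m
tr R = 2.441238; θ = arccos((tr R − 1)/2) = 0.766102 rad = 43.894°
axis k = ((R−Rᵀ)₃₂, (R−Rᵀ)₁₃, (R−Rᵀ)₂₁) / (2 sinθ) = (-0.562884, +0.714809, -0.414981)
rvec = θ·k = (-0.431226, +0.547617, -0.317918)

rvec=(-0.4312, 0.5476, -0.3179) tvec=(0.1188, -0.1372, 0.8262)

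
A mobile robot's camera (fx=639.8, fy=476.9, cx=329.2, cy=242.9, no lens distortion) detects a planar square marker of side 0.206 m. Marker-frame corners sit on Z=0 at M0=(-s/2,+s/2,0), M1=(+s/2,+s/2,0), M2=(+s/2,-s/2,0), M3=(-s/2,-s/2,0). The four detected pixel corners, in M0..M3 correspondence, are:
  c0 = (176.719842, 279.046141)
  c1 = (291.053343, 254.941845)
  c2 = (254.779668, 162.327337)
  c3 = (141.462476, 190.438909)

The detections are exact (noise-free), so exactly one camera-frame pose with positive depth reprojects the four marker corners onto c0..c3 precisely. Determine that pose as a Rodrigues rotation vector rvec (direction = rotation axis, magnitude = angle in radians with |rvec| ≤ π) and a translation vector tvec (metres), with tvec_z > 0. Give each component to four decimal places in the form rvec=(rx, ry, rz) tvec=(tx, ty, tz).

Intrinsics K: fx=639.8, fy=476.9, cx=329.2, cy=242.9
Marker side s = 0.206 m; corners in marker frame (Z=0):
  M0 = (-0.1030, +0.1030, 0)
  M1 = (+0.1030, +0.1030, 0)
  M2 = (+0.1030, -0.1030, 0)
  M3 = (-0.1030, -0.1030, 0)
Detected image corners:
  c0 = (176.719842, 279.046141) px
  c1 = (291.053343, 254.941845) px
  c2 = (254.779668, 162.327337) px
  c3 = (141.462476, 190.438909) px
Planar DLT: solve 8×8 A·h = b for H (H[2,2]=1):
  H  [+507.55926 +178.34239 +214.82342]
  H  [-172.89618 +444.55189 +222.07183]
  H  [-0.20831 +0.02211 +1.00000]
B = K⁻¹H; ‖b₁‖=0.959191, ‖b₂‖=0.959191; λ = 2/(‖b₁‖+‖b₂‖) = 1.042546, sign → tz>0 ⇒ λ=+1.042546
r₁ = λ·B[:,0] = (+0.93881,-0.26735,-0.21718); r₂ = λ·B[:,1] = (+0.27875,+0.96009,+0.02305)
r₃ = r₁×r₂ = (+0.20235,-0.08218,+0.97586); SVD([r₁ r₂ r₃]) → R = UVᵀ:
  R  [+0.93881 +0.27875 +0.20235]
  R  [-0.26735 +0.96009 -0.08218]
  R  [-0.21718 +0.02305 +0.97586]
t = (-0.18638, -0.04553, +1.04255) m
tr R = 2.874755; θ = arccos((tr R − 1)/2) = 0.355773 rad = 20.384°
axis k = ((R−Rᵀ)₃₂, (R−Rᵀ)₁₃, (R−Rᵀ)₂₁) / (2 sinθ) = (+0.151058, +0.602216, -0.783911)
rvec = θ·k = (+0.053743, +0.214252, -0.278895)

rvec=(0.0537, 0.2143, -0.2789) tvec=(-0.1864, -0.0455, 1.0425)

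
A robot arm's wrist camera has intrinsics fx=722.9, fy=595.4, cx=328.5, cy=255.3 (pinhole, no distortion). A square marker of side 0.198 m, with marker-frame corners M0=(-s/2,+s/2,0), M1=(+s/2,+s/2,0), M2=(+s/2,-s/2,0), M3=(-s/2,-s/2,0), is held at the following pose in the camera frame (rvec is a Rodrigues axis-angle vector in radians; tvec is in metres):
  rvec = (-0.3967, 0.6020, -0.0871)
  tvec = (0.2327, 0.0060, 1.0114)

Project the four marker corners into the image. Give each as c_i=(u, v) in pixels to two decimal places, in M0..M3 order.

Intrinsics K: fx=722.9, fy=595.4, cx=328.5, cy=255.3
Marker side s = 0.198 m; corners in marker frame (Z=0):
  M0 = (-0.0990, +0.0990, 0)
  M1 = (+0.0990, +0.0990, 0)
  M2 = (+0.0990, -0.0990, 0)
  M3 = (-0.0990, -0.0990, 0)
rvec = (-0.3967, 0.6020, -0.0871), |rvec| = θ = 0.72620 rad = 41.608°
Rodrigues: sinθ=0.66403, 1−cosθ=0.25229; R = I + sinθ·[k]× + (1−cosθ)·[k]×²:
    [+0.82299 -0.03461 +0.56700]
    [-0.19389 +0.92108 +0.33766]
    [-0.53394 -0.38783 +0.75133]
t = (0.2327, 0.0060, 1.0114) m
M0: Pc = R·M0+t = (+0.14780, +0.11638, +1.02586); u = 722.9·(+0.14780)/1.02586 + 328.5 = 432.6491, v = 595.4·(+0.11638)/1.02586 + 255.3 = 322.8472
M1: Pc = R·M1+t = (+0.31075, +0.07799, +0.92015); u = 722.9·(+0.31075)/0.92015 + 328.5 = 572.6367, v = 595.4·(+0.07799)/0.92015 + 255.3 = 305.7662
M2: Pc = R·M2+t = (+0.31760, -0.10438, +0.99694); u = 722.9·(+0.31760)/0.99694 + 328.5 = 558.8006, v = 595.4·(-0.10438)/0.99694 + 255.3 = 192.9594
M3: Pc = R·M3+t = (+0.15465, -0.06599, +1.10265); u = 722.9·(+0.15465)/1.10265 + 328.5 = 429.8883, v = 595.4·(-0.06599)/1.10265 + 255.3 = 219.6665

c0=(432.65, 322.85) c1=(572.64, 305.77) c2=(558.80, 192.96) c3=(429.89, 219.67)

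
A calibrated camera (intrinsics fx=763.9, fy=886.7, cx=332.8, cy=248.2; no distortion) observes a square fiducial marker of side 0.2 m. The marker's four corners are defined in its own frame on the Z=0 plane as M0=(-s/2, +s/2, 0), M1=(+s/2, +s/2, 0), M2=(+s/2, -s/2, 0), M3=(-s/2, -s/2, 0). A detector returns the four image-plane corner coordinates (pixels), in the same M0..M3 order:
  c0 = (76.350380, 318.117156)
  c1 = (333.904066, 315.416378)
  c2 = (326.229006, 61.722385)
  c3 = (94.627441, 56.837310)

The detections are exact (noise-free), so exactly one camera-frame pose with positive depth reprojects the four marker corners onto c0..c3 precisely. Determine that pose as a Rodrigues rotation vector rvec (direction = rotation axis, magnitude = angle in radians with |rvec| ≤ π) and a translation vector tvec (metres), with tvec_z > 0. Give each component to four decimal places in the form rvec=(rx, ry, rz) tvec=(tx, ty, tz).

Intrinsics K: fx=763.9, fy=886.7, cx=332.8, cy=248.2
Marker side s = 0.2 m; corners in marker frame (Z=0):
  M0 = (-0.1000, +0.1000, 0)
  M1 = (+0.1000, +0.1000, 0)
  M2 = (+0.1000, -0.1000, 0)
  M3 = (-0.1000, -0.1000, 0)
Detected image corners:
  c0 = (76.350380, 318.117156) px
  c1 = (333.904066, 315.416378) px
  c2 = (326.229006, 61.722385) px
  c3 = (94.627441, 56.837310) px
Planar DLT: solve 8×8 A·h = b for H (H[2,2]=1):
  H  [+1250.53847 -135.09775 +209.74622]
  H  [+34.57819 +1188.00469 +181.24272]
  H  [+0.14954 -0.52731 +1.00000]
B = K⁻¹H; ‖b₁‖=1.578995, ‖b₂‖=1.578995; λ = 2/(‖b₁‖+‖b₂‖) = 0.633314, sign → tz>0 ⇒ λ=+0.633314
r₁ = λ·B[:,0] = (+0.99550,-0.00181,+0.09471); r₂ = λ·B[:,1] = (+0.03349,+0.94200,-0.33395)
r₃ = r₁×r₂ = (-0.08861,+0.33562,+0.93782); SVD([r₁ r₂ r₃]) → R = UVᵀ:
  R  [+0.99550 +0.03349 -0.08861]
  R  [-0.00181 +0.94200 +0.33562]
  R  [+0.09471 -0.33395 +0.93782]
t = (-0.10202, -0.04782, +0.63331) m
tr R = 2.875319; θ = arccos((tr R − 1)/2) = 0.354963 rad = 20.338°
axis k = ((R−Rᵀ)₃₂, (R−Rᵀ)₁₃, (R−Rᵀ)₂₁) / (2 sinθ) = (-0.963261, -0.263721, -0.050782)
rvec = θ·k = (-0.341922, -0.093611, -0.018026)

rvec=(-0.3419, -0.0936, -0.0180) tvec=(-0.1020, -0.0478, 0.6333)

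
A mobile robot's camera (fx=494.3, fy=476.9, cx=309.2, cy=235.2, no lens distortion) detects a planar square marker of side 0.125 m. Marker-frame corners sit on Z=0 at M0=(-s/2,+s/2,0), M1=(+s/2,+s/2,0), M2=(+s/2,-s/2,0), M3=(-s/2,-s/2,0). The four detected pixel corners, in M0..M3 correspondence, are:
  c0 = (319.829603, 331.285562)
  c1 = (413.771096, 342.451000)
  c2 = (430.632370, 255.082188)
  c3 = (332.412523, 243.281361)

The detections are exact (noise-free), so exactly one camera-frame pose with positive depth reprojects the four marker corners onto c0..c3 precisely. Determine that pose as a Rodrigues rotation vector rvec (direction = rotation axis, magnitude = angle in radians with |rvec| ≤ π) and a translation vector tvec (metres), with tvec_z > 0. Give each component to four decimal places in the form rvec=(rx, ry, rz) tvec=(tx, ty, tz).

Intrinsics K: fx=494.3, fy=476.9, cx=309.2, cy=235.2
Marker side s = 0.125 m; corners in marker frame (Z=0):
  M0 = (-0.0625, +0.0625, 0)
  M1 = (+0.0625, +0.0625, 0)
  M2 = (+0.0625, -0.0625, 0)
  M3 = (-0.0625, -0.0625, 0)
Detected image corners:
  c0 = (319.829603, 331.285562) px
  c1 = (413.771096, 342.451000) px
  c2 = (430.632370, 255.082188) px
  c3 = (332.412523, 243.281361) px
Planar DLT: solve 8×8 A·h = b for H (H[2,2]=1):
  H  [+772.41414 +16.13507 +374.03004]
  H  [+95.05955 +806.37283 +294.00981]
  H  [+0.01110 +0.35793 +1.00000]
B = K⁻¹H; ‖b₁‖=1.567773, ‖b₂‖=1.567773; λ = 2/(‖b₁‖+‖b₂‖) = 0.637848, sign → tz>0 ⇒ λ=+0.637848
r₁ = λ·B[:,0] = (+0.99230,+0.12365,+0.00708); r₂ = λ·B[:,1] = (-0.12199,+0.96592,+0.22831)
r₃ = r₁×r₂ = (+0.02139,-0.22741,+0.97356); SVD([r₁ r₂ r₃]) → R = UVᵀ:
  R  [+0.99230 -0.12199 +0.02139]
  R  [+0.12365 +0.96592 -0.22741]
  R  [+0.00708 +0.22831 +0.97356]
t = (+0.08366, +0.07866, +0.63785) m
tr R = 2.931781; θ = arccos((tr R − 1)/2) = 0.261935 rad = 15.008°
axis k = ((R−Rᵀ)₃₂, (R−Rᵀ)₁₃, (R−Rᵀ)₂₁) / (2 sinθ) = (+0.879928, +0.027643, +0.474302)
rvec = θ·k = (+0.230484, +0.007241, +0.124237)

rvec=(0.2305, 0.0072, 0.1242) tvec=(0.0837, 0.0787, 0.6378)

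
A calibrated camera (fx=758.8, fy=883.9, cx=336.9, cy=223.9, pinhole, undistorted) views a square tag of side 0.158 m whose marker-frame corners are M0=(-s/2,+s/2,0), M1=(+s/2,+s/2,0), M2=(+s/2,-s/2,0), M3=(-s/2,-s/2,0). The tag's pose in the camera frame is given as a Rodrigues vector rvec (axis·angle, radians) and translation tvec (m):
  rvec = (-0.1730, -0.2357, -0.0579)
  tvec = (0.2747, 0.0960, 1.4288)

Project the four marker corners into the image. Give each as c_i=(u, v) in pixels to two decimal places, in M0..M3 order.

c0=(447.76, 335.63) c1=(525.99, 329.13) c2=(516.30, 233.22) c3=(439.23, 237.08)

Intrinsics K: fx=758.8, fy=883.9, cx=336.9, cy=223.9
Marker side s = 0.158 m; corners in marker frame (Z=0):
  M0 = (-0.0790, +0.0790, 0)
  M1 = (+0.0790, +0.0790, 0)
  M2 = (+0.0790, -0.0790, 0)
  M3 = (-0.0790, -0.0790, 0)
rvec = (-0.1730, -0.2357, -0.0579), |rvec| = θ = 0.29805 rad = 17.077°
Rodrigues: sinθ=0.29366, 1−cosθ=0.04409; R = I + sinθ·[k]× + (1−cosθ)·[k]×²:
    [+0.97076 +0.07728 -0.22725]
    [-0.03681 +0.98348 +0.17722]
    [+0.23720 -0.16368 +0.95757]
t = (0.2747, 0.0960, 1.4288) m
M0: Pc = R·M0+t = (+0.20412, +0.17660, +1.39713); u = 758.8·(+0.20412)/1.39713 + 336.9 = 447.7576, v = 883.9·(+0.17660)/1.39713 + 223.9 = 335.6285
M1: Pc = R·M1+t = (+0.35750, +0.17079, +1.43461); u = 758.8·(+0.35750)/1.43461 + 336.9 = 525.9884, v = 883.9·(+0.17079)/1.43461 + 223.9 = 329.1265
M2: Pc = R·M2+t = (+0.34528, +0.01540, +1.46047); u = 758.8·(+0.34528)/1.46047 + 336.9 = 516.2959, v = 883.9·(+0.01540)/1.46047 + 223.9 = 233.2185
M3: Pc = R·M3+t = (+0.19190, +0.02121, +1.42299); u = 758.8·(+0.19190)/1.42299 + 336.9 = 439.2315, v = 883.9·(+0.02121)/1.42299 + 223.9 = 237.0765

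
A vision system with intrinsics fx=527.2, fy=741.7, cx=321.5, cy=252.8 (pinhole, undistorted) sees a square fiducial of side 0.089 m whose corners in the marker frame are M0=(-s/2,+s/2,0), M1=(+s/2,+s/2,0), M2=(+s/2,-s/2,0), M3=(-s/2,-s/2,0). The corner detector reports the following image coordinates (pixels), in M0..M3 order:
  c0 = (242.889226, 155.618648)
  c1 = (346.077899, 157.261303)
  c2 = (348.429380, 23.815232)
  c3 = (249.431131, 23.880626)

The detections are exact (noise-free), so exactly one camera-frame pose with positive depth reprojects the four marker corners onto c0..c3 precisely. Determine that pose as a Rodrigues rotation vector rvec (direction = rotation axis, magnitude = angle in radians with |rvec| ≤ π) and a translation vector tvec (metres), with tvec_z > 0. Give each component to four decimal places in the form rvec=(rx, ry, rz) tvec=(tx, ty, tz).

rvec=(-0.2208, 0.0631, 0.0269) tvec=(-0.0220, -0.1021, 0.4618)

Intrinsics K: fx=527.2, fy=741.7, cx=321.5, cy=252.8
Marker side s = 0.089 m; corners in marker frame (Z=0):
  M0 = (-0.0445, +0.0445, 0)
  M1 = (+0.0445, +0.0445, 0)
  M2 = (+0.0445, -0.0445, 0)
  M3 = (-0.0445, -0.0445, 0)
Detected image corners:
  c0 = (242.889226, 155.618648) px
  c1 = (346.077899, 157.261303) px
  c2 = (348.429380, 23.815232) px
  c3 = (249.431131, 23.880626) px
Planar DLT: solve 8×8 A·h = b for H (H[2,2]=1):
  H  [+1093.27429 -190.15262 +296.43435]
  H  [-4.13503 +1447.19111 +88.74903]
  H  [-0.14193 -0.47198 +1.00000]
B = K⁻¹H; ‖b₁‖=2.165373, ‖b₂‖=2.165373; λ = 2/(‖b₁‖+‖b₂‖) = 0.461814, sign → tz>0 ⇒ λ=+0.461814
r₁ = λ·B[:,0] = (+0.99765,+0.01977,-0.06555); r₂ = λ·B[:,1] = (-0.03365,+0.97538,-0.21797)
r₃ = r₁×r₂ = (+0.05962,+0.21966,+0.97375); SVD([r₁ r₂ r₃]) → R = UVᵀ:
  R  [+0.99765 -0.03365 +0.05962]
  R  [+0.01977 +0.97538 +0.21966]
  R  [-0.06555 -0.21797 +0.97375]
t = (-0.02196, -0.10215, +0.46181) m
tr R = 2.946781; θ = arccos((tr R − 1)/2) = 0.231207 rad = 13.247°
axis k = ((R−Rᵀ)₃₂, (R−Rᵀ)₁₃, (R−Rᵀ)₂₁) / (2 sinθ) = (-0.954894, +0.273120, +0.116543)
rvec = θ·k = (-0.220778, +0.063147, +0.026946)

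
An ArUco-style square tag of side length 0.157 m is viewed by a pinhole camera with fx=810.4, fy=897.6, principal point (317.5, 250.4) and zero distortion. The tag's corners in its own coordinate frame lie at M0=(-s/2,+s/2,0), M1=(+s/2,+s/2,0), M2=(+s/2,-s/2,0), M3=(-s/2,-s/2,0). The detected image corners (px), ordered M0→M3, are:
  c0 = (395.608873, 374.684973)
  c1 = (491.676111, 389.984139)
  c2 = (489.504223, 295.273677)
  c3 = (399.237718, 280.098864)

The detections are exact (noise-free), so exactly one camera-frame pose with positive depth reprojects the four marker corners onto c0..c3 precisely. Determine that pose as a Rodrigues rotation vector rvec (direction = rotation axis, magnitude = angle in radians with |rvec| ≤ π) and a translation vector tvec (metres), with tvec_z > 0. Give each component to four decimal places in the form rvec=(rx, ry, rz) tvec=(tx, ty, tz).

Intrinsics K: fx=810.4, fy=897.6, cx=317.5, cy=250.4
Marker side s = 0.157 m; corners in marker frame (Z=0):
  M0 = (-0.0785, +0.0785, 0)
  M1 = (+0.0785, +0.0785, 0)
  M2 = (+0.0785, -0.0785, 0)
  M3 = (-0.0785, -0.0785, 0)
Detected image corners:
  c0 = (395.608873, 374.684973) px
  c1 = (491.676111, 389.984139) px
  c2 = (489.504223, 295.273677) px
  c3 = (399.237718, 280.098864) px
Planar DLT: solve 8×8 A·h = b for H (H[2,2]=1):
  H  [+617.44487 -180.44780 +444.22066]
  H  [+115.59951 +470.14653 +333.57191]
  H  [+0.05540 -0.39614 +1.00000]
B = K⁻¹H; ‖b₁‖=0.750868, ‖b₂‖=0.750868; λ = 2/(‖b₁‖+‖b₂‖) = 1.331792, sign → tz>0 ⇒ λ=+1.331792
r₁ = λ·B[:,0] = (+0.98579,+0.15093,+0.07379); r₂ = λ·B[:,1] = (-0.08985,+0.84474,-0.52757)
r₃ = r₁×r₂ = (-0.14196,+0.51345,+0.84630); SVD([r₁ r₂ r₃]) → R = UVᵀ:
  R  [+0.98579 -0.08985 -0.14196]
  R  [+0.15093 +0.84474 +0.51345]
  R  [+0.07379 -0.52757 +0.84630]
t = (+0.20825, +0.12340, +1.33179) m
tr R = 2.676829; θ = arccos((tr R − 1)/2) = 0.576429 rad = 33.027°
axis k = ((R−Rᵀ)₃₂, (R−Rᵀ)₁₃, (R−Rᵀ)₂₁) / (2 sinθ) = (-0.955006, -0.197920, +0.220889)
rvec = θ·k = (-0.550493, -0.114087, +0.127327)

rvec=(-0.5505, -0.1141, 0.1273) tvec=(0.2082, 0.1234, 1.3318)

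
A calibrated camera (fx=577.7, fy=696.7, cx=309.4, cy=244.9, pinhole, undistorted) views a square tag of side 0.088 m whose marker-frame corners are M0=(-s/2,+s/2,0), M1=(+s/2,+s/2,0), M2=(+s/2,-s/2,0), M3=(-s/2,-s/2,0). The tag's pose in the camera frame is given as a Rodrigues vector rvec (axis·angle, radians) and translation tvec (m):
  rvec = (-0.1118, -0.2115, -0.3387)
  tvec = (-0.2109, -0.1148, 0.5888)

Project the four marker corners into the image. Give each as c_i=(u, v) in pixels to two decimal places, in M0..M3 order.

c0=(72.13, 172.78) c1=(158.66, 142.49) c2=(131.50, 48.11) c3=(45.01, 74.87)

Intrinsics K: fx=577.7, fy=696.7, cx=309.4, cy=244.9
Marker side s = 0.088 m; corners in marker frame (Z=0):
  M0 = (-0.0440, +0.0440, 0)
  M1 = (+0.0440, +0.0440, 0)
  M2 = (+0.0440, -0.0440, 0)
  M3 = (-0.0440, -0.0440, 0)
rvec = (-0.1118, -0.2115, -0.3387), |rvec| = θ = 0.41467 rad = 23.759°
Rodrigues: sinθ=0.40289, 1−cosθ=0.08475; R = I + sinθ·[k]× + (1−cosθ)·[k]×²:
    [+0.92141 +0.34073 -0.18683]
    [-0.31742 +0.93730 +0.14393]
    [+0.22415 -0.07332 +0.97179]
t = (-0.2109, -0.1148, 0.5888) m
M0: Pc = R·M0+t = (-0.23645, -0.05959, +0.57571); u = 577.7·(-0.23645)/0.57571 + 309.4 = 72.1333, v = 696.7·(-0.05959)/0.57571 + 244.9 = 172.7840
M1: Pc = R·M1+t = (-0.15537, -0.08753, +0.59544); u = 577.7·(-0.15537)/0.59544 + 309.4 = 158.6623, v = 696.7·(-0.08753)/0.59544 + 244.9 = 142.4895
M2: Pc = R·M2+t = (-0.18535, -0.17001, +0.60189); u = 577.7·(-0.18535)/0.60189 + 309.4 = 131.4988, v = 696.7·(-0.17001)/0.60189 + 244.9 = 48.1122
M3: Pc = R·M3+t = (-0.26643, -0.14207, +0.58216); u = 577.7·(-0.26643)/0.58216 + 309.4 = 45.0084, v = 696.7·(-0.14207)/0.58216 + 244.9 = 74.8732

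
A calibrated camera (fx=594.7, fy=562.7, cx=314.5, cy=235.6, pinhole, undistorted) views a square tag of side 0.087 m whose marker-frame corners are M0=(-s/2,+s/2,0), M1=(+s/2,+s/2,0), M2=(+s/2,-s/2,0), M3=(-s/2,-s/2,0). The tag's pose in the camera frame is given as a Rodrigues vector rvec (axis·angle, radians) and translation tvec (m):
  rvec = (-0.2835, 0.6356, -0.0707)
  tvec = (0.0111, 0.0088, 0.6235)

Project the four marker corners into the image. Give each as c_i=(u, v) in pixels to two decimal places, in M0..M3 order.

c0=(291.33, 286.11) c1=(360.29, 277.77) c2=(360.26, 199.20) c3=(293.86, 213.18)

Intrinsics K: fx=594.7, fy=562.7, cx=314.5, cy=235.6
Marker side s = 0.087 m; corners in marker frame (Z=0):
  M0 = (-0.0435, +0.0435, 0)
  M1 = (+0.0435, +0.0435, 0)
  M2 = (+0.0435, -0.0435, 0)
  M3 = (-0.0435, -0.0435, 0)
rvec = (-0.2835, 0.6356, -0.0707), |rvec| = θ = 0.69954 rad = 40.081°
Rodrigues: sinθ=0.64387, 1−cosθ=0.23486; R = I + sinθ·[k]× + (1−cosθ)·[k]×²:
    [+0.80371 -0.02141 +0.59463]
    [-0.15155 +0.95903 +0.23937]
    [-0.57539 -0.28250 +0.76754]
t = (0.0111, 0.0088, 0.6235) m
M0: Pc = R·M0+t = (-0.02479, +0.05711, +0.63624); u = 594.7·(-0.02479)/0.63624 + 314.5 = 291.3260, v = 562.7·(+0.05711)/0.63624 + 235.6 = 286.1091
M1: Pc = R·M1+t = (+0.04513, +0.04393, +0.58618); u = 594.7·(+0.04513)/0.58618 + 314.5 = 360.2860, v = 562.7·(+0.04393)/0.58618 + 235.6 = 277.7655
M2: Pc = R·M2+t = (+0.04699, -0.03951, +0.61076); u = 594.7·(+0.04699)/0.61076 + 314.5 = 360.2571, v = 562.7·(-0.03951)/0.61076 + 235.6 = 199.1987
M3: Pc = R·M3+t = (-0.02293, -0.02633, +0.66082); u = 594.7·(-0.02293)/0.66082 + 314.5 = 293.8641, v = 562.7·(-0.02633)/0.66082 + 235.6 = 213.1837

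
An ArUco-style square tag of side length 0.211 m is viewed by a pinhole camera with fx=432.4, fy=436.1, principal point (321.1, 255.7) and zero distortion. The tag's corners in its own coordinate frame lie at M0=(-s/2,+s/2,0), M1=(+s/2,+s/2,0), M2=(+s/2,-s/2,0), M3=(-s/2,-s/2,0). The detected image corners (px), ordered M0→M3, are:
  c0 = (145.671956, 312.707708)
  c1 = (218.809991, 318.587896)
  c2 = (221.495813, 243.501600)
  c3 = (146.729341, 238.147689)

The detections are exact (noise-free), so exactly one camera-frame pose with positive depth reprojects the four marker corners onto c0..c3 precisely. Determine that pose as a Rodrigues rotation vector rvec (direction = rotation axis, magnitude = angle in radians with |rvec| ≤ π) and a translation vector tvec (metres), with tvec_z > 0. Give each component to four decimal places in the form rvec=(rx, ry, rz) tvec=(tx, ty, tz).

Intrinsics K: fx=432.4, fy=436.1, cx=321.1, cy=255.7
Marker side s = 0.211 m; corners in marker frame (Z=0):
  M0 = (-0.1055, +0.1055, 0)
  M1 = (+0.1055, +0.1055, 0)
  M2 = (+0.1055, -0.1055, 0)
  M3 = (-0.1055, -0.1055, 0)
Detected image corners:
  c0 = (145.671956, 312.707708) px
  c1 = (218.809991, 318.587896) px
  c2 = (221.495813, 243.501600) px
  c3 = (146.729341, 238.147689) px
Planar DLT: solve 8×8 A·h = b for H (H[2,2]=1):
  H  [+342.91563 +10.07254 +183.00628]
  H  [+15.20166 +383.35430 +278.63185]
  H  [-0.04109 +0.10332 +1.00000]
B = K⁻¹H; ‖b₁‖=0.826695, ‖b₂‖=0.826695; λ = 2/(‖b₁‖+‖b₂‖) = 1.209636, sign → tz>0 ⇒ λ=+1.209636
r₁ = λ·B[:,0] = (+0.99622,+0.07131,-0.04971); r₂ = λ·B[:,1] = (-0.06463,+0.99005,+0.12498)
r₃ = r₁×r₂ = (+0.05812,-0.12129,+0.99091); SVD([r₁ r₂ r₃]) → R = UVᵀ:
  R  [+0.99622 -0.06463 +0.05812]
  R  [+0.07131 +0.99005 -0.12129]
  R  [-0.04971 +0.12498 +0.99091]
t = (-0.38632, +0.06361, +1.20964) m
tr R = 2.977180; θ = arccos((tr R − 1)/2) = 0.151207 rad = 8.663°
axis k = ((R−Rᵀ)₃₂, (R−Rᵀ)₁₃, (R−Rᵀ)₂₁) / (2 sinθ) = (+0.817479, +0.357922, +0.451242)
rvec = θ·k = (+0.123608, +0.054120, +0.068231)

rvec=(0.1236, 0.0541, 0.0682) tvec=(-0.3863, 0.0636, 1.2096)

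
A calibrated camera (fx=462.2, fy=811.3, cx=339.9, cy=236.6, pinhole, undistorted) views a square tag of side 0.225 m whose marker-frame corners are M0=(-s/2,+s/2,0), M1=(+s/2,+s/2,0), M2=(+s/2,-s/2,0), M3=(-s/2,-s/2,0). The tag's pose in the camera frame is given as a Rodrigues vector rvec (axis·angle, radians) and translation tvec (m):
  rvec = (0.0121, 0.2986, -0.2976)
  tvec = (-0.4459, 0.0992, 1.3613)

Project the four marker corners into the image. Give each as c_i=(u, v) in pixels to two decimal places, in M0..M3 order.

c0=(168.43, 376.09) c1=(231.56, 343.45) c2=(209.46, 211.82) c3=(147.69, 250.48)

Intrinsics K: fx=462.2, fy=811.3, cx=339.9, cy=236.6
Marker side s = 0.225 m; corners in marker frame (Z=0):
  M0 = (-0.1125, +0.1125, 0)
  M1 = (+0.1125, +0.1125, 0)
  M2 = (+0.1125, -0.1125, 0)
  M3 = (-0.1125, -0.1125, 0)
rvec = (0.0121, 0.2986, -0.2976), |rvec| = θ = 0.42175 rad = 24.165°
Rodrigues: sinθ=0.40936, 1−cosθ=0.08763; R = I + sinθ·[k]× + (1−cosθ)·[k]×²:
    [+0.91245 +0.29064 +0.28805]
    [-0.28708 +0.95630 -0.05552]
    [-0.29160 -0.03203 +0.95600]
t = (-0.4459, 0.0992, 1.3613) m
M0: Pc = R·M0+t = (-0.51585, +0.23908, +1.39050); u = 462.2·(-0.51585)/1.39050 + 339.9 = 168.4312, v = 811.3·(+0.23908)/1.39050 + 236.6 = 376.0930
M1: Pc = R·M1+t = (-0.31055, +0.17449, +1.32489); u = 462.2·(-0.31055)/1.32489 + 339.9 = 231.5607, v = 811.3·(+0.17449)/1.32489 + 236.6 = 343.4478
M2: Pc = R·M2+t = (-0.37595, -0.04068, +1.33210); u = 462.2·(-0.37595)/1.33210 + 339.9 = 209.4574, v = 811.3·(-0.04068)/1.33210 + 236.6 = 211.8246
M3: Pc = R·M3+t = (-0.58125, +0.02391, +1.39771); u = 462.2·(-0.58125)/1.39771 + 339.9 = 147.6910, v = 811.3·(+0.02391)/1.39771 + 236.6 = 250.4800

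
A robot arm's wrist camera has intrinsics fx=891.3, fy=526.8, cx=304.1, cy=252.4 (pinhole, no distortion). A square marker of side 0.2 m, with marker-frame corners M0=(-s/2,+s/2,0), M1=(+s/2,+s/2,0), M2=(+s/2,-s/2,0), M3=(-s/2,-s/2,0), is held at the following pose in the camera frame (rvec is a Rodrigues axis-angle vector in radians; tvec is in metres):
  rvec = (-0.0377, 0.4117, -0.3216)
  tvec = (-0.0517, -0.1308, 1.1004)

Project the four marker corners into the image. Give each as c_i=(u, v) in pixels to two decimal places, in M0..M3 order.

c0=(218.52, 250.32) c1=(359.12, 218.64) c2=(308.27, 126.01) c3=(173.56, 163.37)

Intrinsics K: fx=891.3, fy=526.8, cx=304.1, cy=252.4
Marker side s = 0.2 m; corners in marker frame (Z=0):
  M0 = (-0.1000, +0.1000, 0)
  M1 = (+0.1000, +0.1000, 0)
  M2 = (+0.1000, -0.1000, 0)
  M3 = (-0.1000, -0.1000, 0)
rvec = (-0.0377, 0.4117, -0.3216), |rvec| = θ = 0.52378 rad = 30.010°
Rodrigues: sinθ=0.50016, 1−cosθ=0.13406; R = I + sinθ·[k]× + (1−cosθ)·[k]×²:
    [+0.86663 +0.29951 +0.39906]
    [-0.31468 +0.94876 -0.02870]
    [-0.38721 -0.10070 +0.91648]
t = (-0.0517, -0.1308, 1.1004) m
M0: Pc = R·M0+t = (-0.10841, -0.00446, +1.12905); u = 891.3·(-0.10841)/1.12905 + 304.1 = 218.5170, v = 526.8·(-0.00446)/1.12905 + 252.4 = 250.3211
M1: Pc = R·M1+t = (+0.06491, -0.06739, +1.05161); u = 891.3·(+0.06491)/1.05161 + 304.1 = 359.1184, v = 526.8·(-0.06739)/1.05161 + 252.4 = 218.6404
M2: Pc = R·M2+t = (+0.00501, -0.25714, +1.07175); u = 891.3·(+0.00501)/1.07175 + 304.1 = 308.2680, v = 526.8·(-0.25714)/1.07175 + 252.4 = 126.0051
M3: Pc = R·M3+t = (-0.16831, -0.19421, +1.14919); u = 891.3·(-0.16831)/1.14919 + 304.1 = 173.5574, v = 526.8·(-0.19421)/1.14919 + 252.4 = 163.3731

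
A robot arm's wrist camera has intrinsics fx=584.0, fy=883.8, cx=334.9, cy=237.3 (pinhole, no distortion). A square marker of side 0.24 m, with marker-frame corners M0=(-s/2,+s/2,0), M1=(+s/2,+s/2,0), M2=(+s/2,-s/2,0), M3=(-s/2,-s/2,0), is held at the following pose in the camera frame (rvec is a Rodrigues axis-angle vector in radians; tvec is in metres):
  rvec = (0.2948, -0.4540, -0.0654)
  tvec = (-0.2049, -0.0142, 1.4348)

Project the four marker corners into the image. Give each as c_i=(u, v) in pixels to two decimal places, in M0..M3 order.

c0=(206.15, 309.37) c1=(297.43, 286.79) c2=(295.90, 149.44) c3=(199.71, 162.88)

Intrinsics K: fx=584.0, fy=883.8, cx=334.9, cy=237.3
Marker side s = 0.24 m; corners in marker frame (Z=0):
  M0 = (-0.1200, +0.1200, 0)
  M1 = (+0.1200, +0.1200, 0)
  M2 = (+0.1200, -0.1200, 0)
  M3 = (-0.1200, -0.1200, 0)
rvec = (0.2948, -0.4540, -0.0654), |rvec| = θ = 0.54525 rad = 31.241°
Rodrigues: sinθ=0.51863, 1−cosθ=0.14500; R = I + sinθ·[k]× + (1−cosθ)·[k]×²:
    [+0.89738 -0.00307 -0.44124]
    [-0.12749 +0.95553 -0.26593]
    [+0.42243 +0.29489 +0.85708]
t = (-0.2049, -0.0142, 1.4348) m
M0: Pc = R·M0+t = (-0.31295, +0.11576, +1.41949); u = 584.0·(-0.31295)/1.41949 + 334.9 = 206.1461, v = 883.8·(+0.11576)/1.41949 + 237.3 = 309.3749
M1: Pc = R·M1+t = (-0.09758, +0.08516, +1.52088); u = 584.0·(-0.09758)/1.52088 + 334.9 = 297.4295, v = 883.8·(+0.08516)/1.52088 + 237.3 = 286.7903
M2: Pc = R·M2+t = (-0.09685, -0.14416, +1.45011); u = 584.0·(-0.09685)/1.45011 + 334.9 = 295.8975, v = 883.8·(-0.14416)/1.45011 + 237.3 = 149.4375
M3: Pc = R·M3+t = (-0.31222, -0.11356, +1.34872); u = 584.0·(-0.31222)/1.34872 + 334.9 = 199.7089, v = 883.8·(-0.11356)/1.34872 + 237.3 = 162.8823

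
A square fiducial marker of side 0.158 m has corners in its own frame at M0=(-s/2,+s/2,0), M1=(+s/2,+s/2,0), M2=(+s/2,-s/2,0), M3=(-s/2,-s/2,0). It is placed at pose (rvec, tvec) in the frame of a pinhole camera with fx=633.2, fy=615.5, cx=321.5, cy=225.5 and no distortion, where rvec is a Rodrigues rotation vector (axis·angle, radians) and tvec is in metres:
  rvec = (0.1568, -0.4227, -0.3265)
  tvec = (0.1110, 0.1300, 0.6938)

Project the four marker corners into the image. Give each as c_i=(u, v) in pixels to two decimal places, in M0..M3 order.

c0=(381.84, 434.22) c1=(493.31, 372.53) c2=(462.30, 250.78) c3=(342.10, 304.54)

Intrinsics K: fx=633.2, fy=615.5, cx=321.5, cy=225.5
Marker side s = 0.158 m; corners in marker frame (Z=0):
  M0 = (-0.0790, +0.0790, 0)
  M1 = (+0.0790, +0.0790, 0)
  M2 = (+0.0790, -0.0790, 0)
  M3 = (-0.0790, -0.0790, 0)
rvec = (0.1568, -0.4227, -0.3265), |rvec| = θ = 0.55665 rad = 31.894°
Rodrigues: sinθ=0.52835, 1−cosθ=0.15097; R = I + sinθ·[k]× + (1−cosθ)·[k]×²:
    [+0.86101 +0.27760 -0.42615]
    [-0.34219 +0.93608 -0.08158]
    [+0.37626 +0.21607 +0.90097]
t = (0.1110, 0.1300, 0.6938) m
M0: Pc = R·M0+t = (+0.06491, +0.23098, +0.68114); u = 633.2·(+0.06491)/0.68114 + 321.5 = 381.8423, v = 615.5·(+0.23098)/0.68114 + 225.5 = 434.2227
M1: Pc = R·M1+t = (+0.20095, +0.17692, +0.74059); u = 633.2·(+0.20095)/0.74059 + 321.5 = 493.3103, v = 615.5·(+0.17692)/0.74059 + 225.5 = 372.5342
M2: Pc = R·M2+t = (+0.15709, +0.02902, +0.70646); u = 633.2·(+0.15709)/0.70646 + 321.5 = 462.2996, v = 615.5·(+0.02902)/0.70646 + 225.5 = 250.7806
M3: Pc = R·M3+t = (+0.02105, +0.08308, +0.64701); u = 633.2·(+0.02105)/0.64701 + 321.5 = 342.1005, v = 615.5·(+0.08308)/0.64701 + 225.5 = 304.5369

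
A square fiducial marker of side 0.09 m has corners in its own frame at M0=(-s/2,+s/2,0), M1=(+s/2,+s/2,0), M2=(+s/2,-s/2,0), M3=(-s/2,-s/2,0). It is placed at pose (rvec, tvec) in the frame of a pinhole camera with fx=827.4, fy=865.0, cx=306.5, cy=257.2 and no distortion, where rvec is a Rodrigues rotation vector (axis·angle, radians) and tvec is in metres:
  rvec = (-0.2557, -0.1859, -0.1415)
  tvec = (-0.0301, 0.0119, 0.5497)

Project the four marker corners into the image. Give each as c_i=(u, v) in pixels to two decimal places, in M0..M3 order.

Intrinsics K: fx=827.4, fy=865.0, cx=306.5, cy=257.2
Marker side s = 0.09 m; corners in marker frame (Z=0):
  M0 = (-0.0450, +0.0450, 0)
  M1 = (+0.0450, +0.0450, 0)
  M2 = (+0.0450, -0.0450, 0)
  M3 = (-0.0450, -0.0450, 0)
rvec = (-0.2557, -0.1859, -0.1415), |rvec| = θ = 0.34636 rad = 19.845°
Rodrigues: sinθ=0.33947, 1−cosθ=0.05938; R = I + sinθ·[k]× + (1−cosθ)·[k]×²:
    [+0.97298 +0.16222 -0.16429]
    [-0.11516 +0.95772 +0.26364]
    [+0.20012 -0.23760 +0.95053]
t = (-0.0301, 0.0119, 0.5497) m
M0: Pc = R·M0+t = (-0.06658, +0.06018, +0.53000); u = 827.4·(-0.06658)/0.53000 + 306.5 = 202.5537, v = 865.0·(+0.06018)/0.53000 + 257.2 = 355.4171
M1: Pc = R·M1+t = (+0.02098, +0.04982, +0.54801); u = 827.4·(+0.02098)/0.54801 + 306.5 = 338.1820, v = 865.0·(+0.04982)/0.54801 + 257.2 = 335.8301
M2: Pc = R·M2+t = (+0.00638, -0.03638, +0.56940); u = 827.4·(+0.00638)/0.56940 + 306.5 = 315.7772, v = 865.0·(-0.03638)/0.56940 + 257.2 = 201.9339
M3: Pc = R·M3+t = (-0.08118, -0.02602, +0.55139); u = 827.4·(-0.08118)/0.55139 + 306.5 = 184.6769, v = 865.0·(-0.02602)/0.55139 + 257.2 = 216.3877

c0=(202.55, 355.42) c1=(338.18, 335.83) c2=(315.78, 201.93) c3=(184.68, 216.39)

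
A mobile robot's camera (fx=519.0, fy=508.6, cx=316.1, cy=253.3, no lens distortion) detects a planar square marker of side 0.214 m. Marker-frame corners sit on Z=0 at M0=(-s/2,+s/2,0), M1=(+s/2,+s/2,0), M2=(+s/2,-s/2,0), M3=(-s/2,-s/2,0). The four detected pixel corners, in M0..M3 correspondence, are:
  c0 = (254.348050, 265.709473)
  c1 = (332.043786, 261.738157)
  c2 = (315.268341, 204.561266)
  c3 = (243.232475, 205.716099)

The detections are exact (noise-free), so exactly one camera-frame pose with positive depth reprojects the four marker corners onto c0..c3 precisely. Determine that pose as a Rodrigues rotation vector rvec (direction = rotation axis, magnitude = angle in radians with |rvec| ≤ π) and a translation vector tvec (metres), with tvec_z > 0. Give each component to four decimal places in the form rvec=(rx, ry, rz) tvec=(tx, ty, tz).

rvec=(-0.6358, -0.2790, -0.1408) tvec=(-0.0815, -0.0571, 1.4419)

Intrinsics K: fx=519.0, fy=508.6, cx=316.1, cy=253.3
Marker side s = 0.214 m; corners in marker frame (Z=0):
  M0 = (-0.1070, +0.1070, 0)
  M1 = (+0.1070, +0.1070, 0)
  M2 = (+0.1070, -0.1070, 0)
  M3 = (-0.1070, -0.1070, 0)
Detected image corners:
  c0 = (254.348050, 265.709473) px
  c1 = (332.043786, 261.738157) px
  c2 = (315.268341, 204.561266) px
  c3 = (243.232475, 205.716099) px
Planar DLT: solve 8×8 A·h = b for H (H[2,2]=1):
  H  [+408.67786 -46.71828 +286.76187]
  H  [+36.94422 +181.73688 +233.17438]
  H  [+0.20750 -0.39192 +1.00000]
B = K⁻¹H; ‖b₁‖=0.693535, ‖b₂‖=0.693535; λ = 2/(‖b₁‖+‖b₂‖) = 1.441889, sign → tz>0 ⇒ λ=+1.441889
r₁ = λ·B[:,0] = (+0.95316,-0.04427,+0.29920); r₂ = λ·B[:,1] = (+0.21439,+0.79667,-0.56511)
r₃ = r₁×r₂ = (-0.21334,+0.60279,+0.76885); SVD([r₁ r₂ r₃]) → R = UVᵀ:
  R  [+0.95316 +0.21439 -0.21334]
  R  [-0.04427 +0.79667 +0.60279]
  R  [+0.29920 -0.56511 +0.76885]
t = (-0.08151, -0.05706, +1.44189) m
tr R = 2.518685; θ = arccos((tr R − 1)/2) = 0.708494 rad = 40.594°
axis k = ((R−Rᵀ)₃₂, (R−Rᵀ)₁₃, (R−Rᵀ)₂₁) / (2 sinθ) = (-0.897431, -0.393842, -0.198761)
rvec = θ·k = (-0.635824, -0.279035, -0.140821)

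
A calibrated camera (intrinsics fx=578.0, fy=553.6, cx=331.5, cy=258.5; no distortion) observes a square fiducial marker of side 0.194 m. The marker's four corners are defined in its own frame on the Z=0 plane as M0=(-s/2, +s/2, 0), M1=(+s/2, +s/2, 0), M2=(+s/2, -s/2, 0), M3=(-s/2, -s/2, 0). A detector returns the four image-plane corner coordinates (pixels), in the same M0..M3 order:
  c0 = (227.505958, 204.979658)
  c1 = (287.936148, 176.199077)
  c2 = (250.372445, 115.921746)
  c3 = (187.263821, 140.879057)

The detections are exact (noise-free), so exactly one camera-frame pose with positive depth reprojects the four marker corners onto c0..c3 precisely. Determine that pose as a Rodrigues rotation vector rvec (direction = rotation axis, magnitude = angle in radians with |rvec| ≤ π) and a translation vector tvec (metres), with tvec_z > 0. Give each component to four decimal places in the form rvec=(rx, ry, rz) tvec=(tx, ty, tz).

Intrinsics K: fx=578.0, fy=553.6, cx=331.5, cy=258.5
Marker side s = 0.194 m; corners in marker frame (Z=0):
  M0 = (-0.0970, +0.0970, 0)
  M1 = (+0.0970, +0.0970, 0)
  M2 = (+0.0970, -0.0970, 0)
  M3 = (-0.0970, -0.0970, 0)
Detected image corners:
  c0 = (227.505958, 204.979658) px
  c1 = (287.936148, 176.199077) px
  c2 = (250.372445, 115.921746) px
  c3 = (187.263821, 140.879057) px
Planar DLT: solve 8×8 A·h = b for H (H[2,2]=1):
  H  [+395.83010 +204.79487 +239.27880]
  H  [-86.67780 +323.25121 +159.12807]
  H  [+0.32503 +0.01881 +1.00000]
B = K⁻¹H; ‖b₁‖=0.670174, ‖b₂‖=0.670174; λ = 2/(‖b₁‖+‖b₂‖) = 1.492150, sign → tz>0 ⇒ λ=+1.492150
r₁ = λ·B[:,0] = (+0.74371,-0.46009,+0.48499); r₂ = λ·B[:,1] = (+0.51260,+0.85817,+0.02807)
r₃ = r₁×r₂ = (-0.42912,+0.22773,+0.87407); SVD([r₁ r₂ r₃]) → R = UVᵀ:
  R  [+0.74371 +0.51260 -0.42912]
  R  [-0.46009 +0.85817 +0.22773]
  R  [+0.48499 +0.02807 +0.87407]
t = (-0.23808, -0.26784, +1.49215) m
tr R = 2.475953; θ = arccos((tr R − 1)/2) = 0.740729 rad = 42.441°
axis k = ((R−Rᵀ)₃₂, (R−Rᵀ)₁₃, (R−Rᵀ)₂₁) / (2 sinθ) = (-0.147934, -0.677287, -0.720692)
rvec = θ·k = (-0.109579, -0.501687, -0.533838)

rvec=(-0.1096, -0.5017, -0.5338) tvec=(-0.2381, -0.2678, 1.4922)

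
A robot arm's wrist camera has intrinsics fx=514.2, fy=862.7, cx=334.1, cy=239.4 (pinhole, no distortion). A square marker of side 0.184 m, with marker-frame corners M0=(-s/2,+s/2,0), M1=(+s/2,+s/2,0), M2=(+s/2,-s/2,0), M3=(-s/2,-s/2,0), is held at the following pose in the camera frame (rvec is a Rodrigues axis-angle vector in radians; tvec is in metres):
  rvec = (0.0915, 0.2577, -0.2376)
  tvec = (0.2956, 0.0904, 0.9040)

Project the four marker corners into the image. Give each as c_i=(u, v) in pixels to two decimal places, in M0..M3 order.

c0=(461.68, 423.99) c1=(569.03, 394.48) c2=(545.55, 220.69) c3=(438.16, 259.65)

Intrinsics K: fx=514.2, fy=862.7, cx=334.1, cy=239.4
Marker side s = 0.184 m; corners in marker frame (Z=0):
  M0 = (-0.0920, +0.0920, 0)
  M1 = (+0.0920, +0.0920, 0)
  M2 = (+0.0920, -0.0920, 0)
  M3 = (-0.0920, -0.0920, 0)
rvec = (0.0915, 0.2577, -0.2376), |rvec| = θ = 0.36226 rad = 20.756°
Rodrigues: sinθ=0.35439, 1−cosθ=0.06490; R = I + sinθ·[k]× + (1−cosθ)·[k]×²:
    [+0.93924 +0.24410 +0.24135]
    [-0.22078 +0.96794 -0.11979]
    [-0.26285 +0.05923 +0.96302]
t = (0.2956, 0.0904, 0.9040) m
M0: Pc = R·M0+t = (+0.23165, +0.19976, +0.93363); u = 514.2·(+0.23165)/0.93363 + 334.1 = 461.6803, v = 862.7·(+0.19976)/0.93363 + 239.4 = 423.9852
M1: Pc = R·M1+t = (+0.40447, +0.15914, +0.88527); u = 514.2·(+0.40447)/0.88527 + 334.1 = 569.0313, v = 862.7·(+0.15914)/0.88527 + 239.4 = 394.4824
M2: Pc = R·M2+t = (+0.35955, -0.01896, +0.87437); u = 514.2·(+0.35955)/0.87437 + 334.1 = 545.5464, v = 862.7·(-0.01896)/0.87437 + 239.4 = 220.6912
M3: Pc = R·M3+t = (+0.18673, +0.02166, +0.92273); u = 514.2·(+0.18673)/0.92273 + 334.1 = 438.1584, v = 862.7·(+0.02166)/0.92273 + 239.4 = 259.6516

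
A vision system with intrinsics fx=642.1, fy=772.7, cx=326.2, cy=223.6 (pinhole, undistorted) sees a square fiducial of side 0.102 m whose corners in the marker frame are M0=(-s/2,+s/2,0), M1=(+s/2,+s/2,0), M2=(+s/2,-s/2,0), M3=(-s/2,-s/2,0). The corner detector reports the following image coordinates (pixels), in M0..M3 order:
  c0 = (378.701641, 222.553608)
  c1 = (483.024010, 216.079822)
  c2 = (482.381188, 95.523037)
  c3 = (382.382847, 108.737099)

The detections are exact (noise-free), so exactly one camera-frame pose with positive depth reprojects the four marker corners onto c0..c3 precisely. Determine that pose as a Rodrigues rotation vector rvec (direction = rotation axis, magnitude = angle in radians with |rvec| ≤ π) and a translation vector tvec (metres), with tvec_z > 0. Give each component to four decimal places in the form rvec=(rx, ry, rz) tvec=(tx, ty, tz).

rvec=(-0.2800, 0.3936, 0.0055) tvec=(0.1023, -0.0524, 0.6326)

Intrinsics K: fx=642.1, fy=772.7, cx=326.2, cy=223.6
Marker side s = 0.102 m; corners in marker frame (Z=0):
  M0 = (-0.0510, +0.0510, 0)
  M1 = (+0.0510, +0.0510, 0)
  M2 = (+0.0510, -0.0510, 0)
  M3 = (-0.0510, -0.0510, 0)
Detected image corners:
  c0 = (378.701641, 222.553608) px
  c1 = (483.024010, 216.079822) px
  c2 = (482.381188, 95.523037) px
  c3 = (382.382847, 108.737099) px
Planar DLT: solve 8×8 A·h = b for H (H[2,2]=1):
  H  [+742.35503 -198.49594 +430.07708]
  H  [-193.57745 +1079.75191 +159.60723]
  H  [-0.59950 -0.42387 +1.00000]
B = K⁻¹H; ‖b₁‖=1.580814, ‖b₂‖=1.580814; λ = 2/(‖b₁‖+‖b₂‖) = 0.632586, sign → tz>0 ⇒ λ=+0.632586
r₁ = λ·B[:,0] = (+0.92402,-0.04873,-0.37924); r₂ = λ·B[:,1] = (-0.05934,+0.96155,-0.26814)
r₃ = r₁×r₂ = (+0.37772,+0.27027,+0.88560); SVD([r₁ r₂ r₃]) → R = UVᵀ:
  R  [+0.92402 -0.05934 +0.37772]
  R  [-0.04873 +0.96155 +0.27027]
  R  [-0.37924 -0.26814 +0.88560]
t = (+0.10234, -0.05239, +0.63259) m
tr R = 2.771164; θ = arccos((tr R − 1)/2) = 0.483051 rad = 27.677°
axis k = ((R−Rᵀ)₃₂, (R−Rᵀ)₁₃, (R−Rᵀ)₂₁) / (2 sinθ) = (-0.579571, +0.814842, +0.011412)
rvec = θ·k = (-0.279962, +0.393610, +0.005513)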